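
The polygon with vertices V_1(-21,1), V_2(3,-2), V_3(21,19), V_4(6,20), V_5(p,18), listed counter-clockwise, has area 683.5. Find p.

The doubled signed area Σ (x_i y_{i+1} − x_{i+1} y_i) is linear in p.
With p=0 it equals 930; the coefficient of p is -19 (from the two edges through V_5).
So -19·p + 930 = 2·683.5 = 1367 ⇒ p = -23.

-23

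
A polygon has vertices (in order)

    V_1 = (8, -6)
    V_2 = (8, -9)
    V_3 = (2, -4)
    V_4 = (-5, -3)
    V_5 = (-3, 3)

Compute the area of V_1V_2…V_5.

47

Σ = (-24) + (-14) + (-26) + (-24) + (-6) = -94
Area = |Σ|/2 = 47.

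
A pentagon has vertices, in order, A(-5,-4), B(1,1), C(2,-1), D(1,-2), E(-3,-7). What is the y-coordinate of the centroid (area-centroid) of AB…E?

Apply the surveyor's formula. First the cross-terms c_i = x_i·y_{i+1} − x_{i+1}·y_i:
  -1, -3, -3, -13, -23  ⇒  2A = -43, A = -21.5.
Then Σ (y_i + y_{i+1})·c_i = 382, so ȳ = 382 / (6·(-21.5)) = -382/129.

-382/129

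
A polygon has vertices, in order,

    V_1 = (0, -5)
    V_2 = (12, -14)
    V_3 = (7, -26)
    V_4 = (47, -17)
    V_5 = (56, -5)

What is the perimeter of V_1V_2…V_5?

|V_1V_2| = √((12)² + (-9)²) = √225 = 15
|V_2V_3| = √((-5)² + (-12)²) = √169 = 13
|V_3V_4| = √((40)² + (9)²) = √1681 = 41
|V_4V_5| = √((9)² + (12)²) = √225 = 15
|V_5V_1| = √((-56)² + (0)²) = √3136 = 56
Perimeter = 15 + 13 + 41 + 15 + 56 = 140.

140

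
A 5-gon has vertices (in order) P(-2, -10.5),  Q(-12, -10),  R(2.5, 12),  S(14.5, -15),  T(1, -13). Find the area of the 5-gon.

323.25

Cross-terms: -106, -119, -211.5, -173.5, -36.5  ⇒  Σ = -646.5
Area = |Σ|/2 = 323.25.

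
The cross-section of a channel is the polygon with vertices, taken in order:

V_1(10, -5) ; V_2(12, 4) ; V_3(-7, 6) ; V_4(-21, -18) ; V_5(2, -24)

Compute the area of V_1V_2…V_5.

Apply the shoelace (surveyor's) formula: 2A = Σ (x_i·y_{i+1} − x_{i+1}·y_i), indices taken mod 5.
V_1→V_2: (10)(4) − (12)(-5) = 100
V_2→V_3: (12)(6) − (-7)(4) = 100
V_3→V_4: (-7)(-18) − (-21)(6) = 252
V_4→V_5: (-21)(-24) − (2)(-18) = 540
V_5→V_1: (2)(-5) − (10)(-24) = 230
Σ = 1222
Area = |Σ|/2 = 611.

611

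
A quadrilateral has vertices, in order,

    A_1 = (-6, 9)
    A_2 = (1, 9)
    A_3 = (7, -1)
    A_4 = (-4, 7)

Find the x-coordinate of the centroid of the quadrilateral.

61/114

Apply the surveyor's formula. First the cross-terms c_i = x_i·y_{i+1} − x_{i+1}·y_i:
  -63, -64, 45, 6  ⇒  2A = -76, A = -38.
Then Σ (x_i + x_{i+1})·c_i = -122, so x̄ = -122 / (6·(-38)) = 61/114.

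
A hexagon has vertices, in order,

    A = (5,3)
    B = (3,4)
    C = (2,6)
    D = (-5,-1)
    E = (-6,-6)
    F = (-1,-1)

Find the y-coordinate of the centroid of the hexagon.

0.68

Apply the surveyor's formula. First the cross-terms c_i = x_i·y_{i+1} − x_{i+1}·y_i:
  11, 10, 28, 24, 0, 2  ⇒  2A = 75, A = 37.5.
Then Σ (y_i + y_{i+1})·c_i = 153, so ȳ = 153 / (6·37.5) = 0.68.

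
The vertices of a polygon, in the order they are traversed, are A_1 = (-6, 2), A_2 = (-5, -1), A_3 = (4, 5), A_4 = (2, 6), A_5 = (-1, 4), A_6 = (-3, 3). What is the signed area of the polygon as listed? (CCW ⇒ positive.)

Apply the shoelace (surveyor's) formula: 2A = Σ (x_i·y_{i+1} − x_{i+1}·y_i), indices taken mod 6.
A_1→A_2: (-6)(-1) − (-5)(2) = 16
A_2→A_3: (-5)(5) − (4)(-1) = -21
A_3→A_4: (4)(6) − (2)(5) = 14
A_4→A_5: (2)(4) − (-1)(6) = 14
A_5→A_6: (-1)(3) − (-3)(4) = 9
A_6→A_1: (-3)(2) − (-6)(3) = 12
Σ = 44
Signed area = Σ/2 = 22 (positive ⇒ counter-clockwise traversal).

22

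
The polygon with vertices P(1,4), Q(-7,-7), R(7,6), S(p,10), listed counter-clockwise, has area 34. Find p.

10

The doubled signed area Σ (x_i y_{i+1} − x_{i+1} y_i) is linear in p.
With p=0 it equals 88; the coefficient of p is -2 (from the two edges through S).
So -2·p + 88 = 2·34 = 68 ⇒ p = 10.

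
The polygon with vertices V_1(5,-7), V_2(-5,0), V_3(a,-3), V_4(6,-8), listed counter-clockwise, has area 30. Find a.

The doubled signed area Σ (x_i y_{i+1} − x_{i+1} y_i) is linear in a.
With a=0 it equals -4; the coefficient of a is -8 (from the two edges through V_3).
So -8·a + -4 = 2·30 = 60 ⇒ a = -8.

-8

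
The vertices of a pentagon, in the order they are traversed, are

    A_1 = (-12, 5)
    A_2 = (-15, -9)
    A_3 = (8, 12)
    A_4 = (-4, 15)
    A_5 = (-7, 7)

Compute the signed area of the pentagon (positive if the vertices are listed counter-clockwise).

184.5

Σ = (183) + (-108) + (168) + (77) + (49) = 369
Signed area = Σ/2 = 184.5 (positive ⇒ counter-clockwise traversal).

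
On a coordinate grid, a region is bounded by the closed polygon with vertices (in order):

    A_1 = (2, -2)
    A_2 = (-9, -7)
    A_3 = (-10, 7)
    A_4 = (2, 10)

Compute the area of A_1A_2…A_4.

Σ = (-32) + (-133) + (-114) + (-24) = -303
Area = |Σ|/2 = 151.5.

151.5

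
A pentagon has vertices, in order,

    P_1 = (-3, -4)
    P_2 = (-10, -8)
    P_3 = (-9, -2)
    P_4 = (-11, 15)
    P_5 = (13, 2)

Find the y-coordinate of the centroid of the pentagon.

821/244

Apply the shoelace formula. First the cross-terms c_i = x_i·y_{i+1} − x_{i+1}·y_i:
  -16, -52, -157, -217, -46  ⇒  2A = -488, A = -244.
Then Σ (y_i + y_{i+1})·c_i = -4926, so ȳ = -4926 / (6·(-244)) = 821/244.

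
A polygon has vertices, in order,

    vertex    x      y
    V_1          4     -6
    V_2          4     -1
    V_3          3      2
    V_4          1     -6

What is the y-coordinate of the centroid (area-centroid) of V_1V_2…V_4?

Apply Gauss's area formula. First the cross-terms c_i = x_i·y_{i+1} − x_{i+1}·y_i:
  20, 11, -20, 18  ⇒  2A = 29, A = 14.5.
Then Σ (y_i + y_{i+1})·c_i = -265, so ȳ = -265 / (6·14.5) = -265/87.

-265/87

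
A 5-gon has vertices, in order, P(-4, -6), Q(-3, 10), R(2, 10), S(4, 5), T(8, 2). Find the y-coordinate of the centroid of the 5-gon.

Apply the surveyor's formula. First the cross-terms c_i = x_i·y_{i+1} − x_{i+1}·y_i:
  -58, -50, -30, -32, -40  ⇒  2A = -210, A = -105.
Then Σ (y_i + y_{i+1})·c_i = -1746, so ȳ = -1746 / (6·(-105)) = 97/35.

97/35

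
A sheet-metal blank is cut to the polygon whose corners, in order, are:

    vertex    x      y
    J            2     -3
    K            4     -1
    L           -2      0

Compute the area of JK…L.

7

J→K: (2)(-1) − (4)(-3) = 10
K→L: (4)(0) − (-2)(-1) = -2
L→J: (-2)(-3) − (2)(0) = 6
Σ = 14
Area = |Σ|/2 = 7.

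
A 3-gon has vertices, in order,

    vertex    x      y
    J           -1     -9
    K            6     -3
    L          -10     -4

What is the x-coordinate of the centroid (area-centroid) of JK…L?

Apply Gauss's area formula. First the cross-terms c_i = x_i·y_{i+1} − x_{i+1}·y_i:
  57, -54, 86  ⇒  2A = 89, A = 44.5.
Then Σ (x_i + x_{i+1})·c_i = -445, so x̄ = -445 / (6·44.5) = -5/3.

-5/3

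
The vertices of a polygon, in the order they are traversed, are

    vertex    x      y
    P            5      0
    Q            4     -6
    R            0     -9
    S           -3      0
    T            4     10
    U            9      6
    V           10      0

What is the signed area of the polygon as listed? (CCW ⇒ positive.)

P→Q: (5)(-6) − (4)(0) = -30
Q→R: (4)(-9) − (0)(-6) = -36
R→S: (0)(0) − (-3)(-9) = -27
S→T: (-3)(10) − (4)(0) = -30
T→U: (4)(6) − (9)(10) = -66
U→V: (9)(0) − (10)(6) = -60
V→P: (10)(0) − (5)(0) = 0
Σ = -249
Signed area = Σ/2 = -124.5 (negative ⇒ clockwise traversal).

-124.5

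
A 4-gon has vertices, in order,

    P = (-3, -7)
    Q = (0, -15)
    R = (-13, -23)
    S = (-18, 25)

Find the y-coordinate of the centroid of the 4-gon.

Apply the shoelace (surveyor's) formula. First the cross-terms c_i = x_i·y_{i+1} − x_{i+1}·y_i:
  45, -195, -739, 201  ⇒  2A = -688, A = -344.
Then Σ (y_i + y_{i+1})·c_i = 8560, so ȳ = 8560 / (6·(-344)) = -535/129.

-535/129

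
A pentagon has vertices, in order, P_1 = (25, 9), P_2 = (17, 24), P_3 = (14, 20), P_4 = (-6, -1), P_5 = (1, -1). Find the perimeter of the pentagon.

|P_1P_2| = √((-8)² + (15)²) = √289 = 17
|P_2P_3| = √((-3)² + (-4)²) = √25 = 5
|P_3P_4| = √((-20)² + (-21)²) = √841 = 29
|P_4P_5| = √((7)² + (0)²) = √49 = 7
|P_5P_1| = √((24)² + (10)²) = √676 = 26
Perimeter = 17 + 5 + 29 + 7 + 26 = 84.

84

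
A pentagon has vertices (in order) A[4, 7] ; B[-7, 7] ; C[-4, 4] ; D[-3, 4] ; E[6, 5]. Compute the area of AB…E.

Σ = (77) + (0) + (-4) + (-39) + (22) = 56
Area = |Σ|/2 = 28.

28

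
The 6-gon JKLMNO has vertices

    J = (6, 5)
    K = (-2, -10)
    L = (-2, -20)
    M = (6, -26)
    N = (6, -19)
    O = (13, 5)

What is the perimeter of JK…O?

76

|JK| = √((-8)² + (-15)²) = √289 = 17
|KL| = √((0)² + (-10)²) = √100 = 10
|LM| = √((8)² + (-6)²) = √100 = 10
|MN| = √((0)² + (7)²) = √49 = 7
|NO| = √((7)² + (24)²) = √625 = 25
|OJ| = √((-7)² + (0)²) = √49 = 7
Perimeter = 17 + 10 + 10 + 7 + 25 + 7 = 76.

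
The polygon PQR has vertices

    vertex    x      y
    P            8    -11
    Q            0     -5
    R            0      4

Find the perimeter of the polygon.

36

|PQ| = √((-8)² + (6)²) = √100 = 10
|QR| = √((0)² + (9)²) = √81 = 9
|RP| = √((8)² + (-15)²) = √289 = 17
Perimeter = 10 + 9 + 17 = 36.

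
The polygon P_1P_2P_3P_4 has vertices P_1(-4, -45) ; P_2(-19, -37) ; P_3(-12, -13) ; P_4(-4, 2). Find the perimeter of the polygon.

106

|P_1P_2| = √((-15)² + (8)²) = √289 = 17
|P_2P_3| = √((7)² + (24)²) = √625 = 25
|P_3P_4| = √((8)² + (15)²) = √289 = 17
|P_4P_1| = √((0)² + (-47)²) = √2209 = 47
Perimeter = 17 + 25 + 17 + 47 = 106.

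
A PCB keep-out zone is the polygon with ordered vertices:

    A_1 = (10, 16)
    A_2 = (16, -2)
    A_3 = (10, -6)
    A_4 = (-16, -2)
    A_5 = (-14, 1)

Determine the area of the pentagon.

Cross-terms: -276, -76, -116, -44, -234  ⇒  Σ = -746
Area = |Σ|/2 = 373.

373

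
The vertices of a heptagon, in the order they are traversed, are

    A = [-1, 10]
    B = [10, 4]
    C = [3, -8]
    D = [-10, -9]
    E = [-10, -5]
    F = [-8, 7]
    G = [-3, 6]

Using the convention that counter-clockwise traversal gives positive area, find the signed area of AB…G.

-252

Apply Gauss's area formula: 2A = Σ (x_i·y_{i+1} − x_{i+1}·y_i), indices taken mod 7.
Σ = (-104) + (-92) + (-107) + (-40) + (-110) + (-27) + (-24) = -504
Signed area = Σ/2 = -252 (negative ⇒ clockwise traversal).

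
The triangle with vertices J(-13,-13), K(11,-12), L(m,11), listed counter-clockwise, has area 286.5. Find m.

-10

The doubled signed area Σ (x_i y_{i+1} − x_{i+1} y_i) is linear in m.
With m=0 it equals 563; the coefficient of m is -1 (from the two edges through L).
So -1·m + 563 = 2·286.5 = 573 ⇒ m = -10.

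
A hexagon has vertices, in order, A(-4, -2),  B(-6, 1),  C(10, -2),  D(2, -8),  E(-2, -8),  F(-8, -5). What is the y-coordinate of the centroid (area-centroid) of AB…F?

Apply Gauss's area formula. First the cross-terms c_i = x_i·y_{i+1} − x_{i+1}·y_i:
  -16, 2, -76, -32, -54, -4  ⇒  2A = -180, A = -90.
Then Σ (y_i + y_{i+1})·c_i = 2016, so ȳ = 2016 / (6·(-90)) = -56/15.

-56/15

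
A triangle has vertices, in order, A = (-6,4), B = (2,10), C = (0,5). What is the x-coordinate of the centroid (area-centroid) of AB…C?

-4/3

Apply Gauss's area formula. First the cross-terms c_i = x_i·y_{i+1} − x_{i+1}·y_i:
  -68, 10, 30  ⇒  2A = -28, A = -14.
Then Σ (x_i + x_{i+1})·c_i = 112, so x̄ = 112 / (6·(-14)) = -4/3.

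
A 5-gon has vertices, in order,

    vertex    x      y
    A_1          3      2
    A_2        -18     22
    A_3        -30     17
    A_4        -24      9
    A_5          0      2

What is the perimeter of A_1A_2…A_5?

80

|A_1A_2| = √((-21)² + (20)²) = √841 = 29
|A_2A_3| = √((-12)² + (-5)²) = √169 = 13
|A_3A_4| = √((6)² + (-8)²) = √100 = 10
|A_4A_5| = √((24)² + (-7)²) = √625 = 25
|A_5A_1| = √((3)² + (0)²) = √9 = 3
Perimeter = 29 + 13 + 10 + 25 + 3 = 80.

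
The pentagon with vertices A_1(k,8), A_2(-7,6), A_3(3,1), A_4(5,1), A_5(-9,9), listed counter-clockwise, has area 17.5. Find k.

The doubled signed area Σ (x_i y_{i+1} − x_{i+1} y_i) is linear in k.
With k=0 it equals 11; the coefficient of k is -3 (from the two edges through A_1).
So -3·k + 11 = 2·17.5 = 35 ⇒ k = -8.

-8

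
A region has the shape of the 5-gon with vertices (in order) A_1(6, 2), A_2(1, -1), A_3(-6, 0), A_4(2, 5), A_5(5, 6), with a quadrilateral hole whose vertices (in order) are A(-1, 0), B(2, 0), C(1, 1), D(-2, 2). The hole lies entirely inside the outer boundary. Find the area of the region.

37.5

Outer boundary:
Cross-terms: -8, -6, -30, -13, -26  ⇒  Σ = -83
Area = |Σ|/2 = 41.5.
Hole:
Apply the shoelace (surveyor's) formula: 2A = Σ (x_i·y_{i+1} − x_{i+1}·y_i), indices taken mod 4.
Σ = (0) + (2) + (4) + (2) = 8
Area = |Σ|/2 = 4.
Net area = 41.5 − 4 = 37.5.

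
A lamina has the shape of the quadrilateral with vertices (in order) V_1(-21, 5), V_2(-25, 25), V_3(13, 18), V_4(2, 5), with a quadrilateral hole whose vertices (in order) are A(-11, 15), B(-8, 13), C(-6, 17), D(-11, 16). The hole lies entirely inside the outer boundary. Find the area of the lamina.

505

Outer boundary:
Σ = (-400) + (-775) + (29) + (115) = -1031
Area = |Σ|/2 = 515.5.
Hole:
Apply the surveyor's formula: 2A = Σ (x_i·y_{i+1} − x_{i+1}·y_i), indices taken mod 4.
Cross-terms: -23, -58, 91, 11  ⇒  Σ = 21
Area = |Σ|/2 = 10.5.
Net area = 515.5 − 10.5 = 505.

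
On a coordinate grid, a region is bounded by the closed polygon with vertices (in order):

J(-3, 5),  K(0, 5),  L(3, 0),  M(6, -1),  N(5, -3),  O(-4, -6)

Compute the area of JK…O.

Apply the shoelace formula: 2A = Σ (x_i·y_{i+1} − x_{i+1}·y_i), indices taken mod 6.
J→K: (-3)(5) − (0)(5) = -15
K→L: (0)(0) − (3)(5) = -15
L→M: (3)(-1) − (6)(0) = -3
M→N: (6)(-3) − (5)(-1) = -13
N→O: (5)(-6) − (-4)(-3) = -42
O→J: (-4)(5) − (-3)(-6) = -38
Σ = -126
Area = |Σ|/2 = 63.

63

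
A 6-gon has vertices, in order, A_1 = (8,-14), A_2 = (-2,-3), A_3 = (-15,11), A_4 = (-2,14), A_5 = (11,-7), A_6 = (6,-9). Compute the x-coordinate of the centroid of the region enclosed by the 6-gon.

-271/258

Apply the surveyor's formula. First the cross-terms c_i = x_i·y_{i+1} − x_{i+1}·y_i:
  -52, -67, -188, -140, -57, -12  ⇒  2A = -516, A = -258.
Then Σ (x_i + x_{i+1})·c_i = 1626, so x̄ = 1626 / (6·(-258)) = -271/258.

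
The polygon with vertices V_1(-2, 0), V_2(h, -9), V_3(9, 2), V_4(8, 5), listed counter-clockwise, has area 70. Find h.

1

The doubled signed area Σ (x_i y_{i+1} − x_{i+1} y_i) is linear in h.
With h=0 it equals 138; the coefficient of h is 2 (from the two edges through V_2).
So 2·h + 138 = 2·70 = 140 ⇒ h = 1.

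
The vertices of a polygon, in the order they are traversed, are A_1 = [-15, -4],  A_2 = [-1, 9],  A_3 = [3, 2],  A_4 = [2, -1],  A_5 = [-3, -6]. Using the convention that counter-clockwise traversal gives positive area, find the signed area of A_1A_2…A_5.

Apply Gauss's area formula: 2A = Σ (x_i·y_{i+1} − x_{i+1}·y_i), indices taken mod 5.
Σ = (-139) + (-29) + (-7) + (-15) + (-78) = -268
Signed area = Σ/2 = -134 (negative ⇒ clockwise traversal).

-134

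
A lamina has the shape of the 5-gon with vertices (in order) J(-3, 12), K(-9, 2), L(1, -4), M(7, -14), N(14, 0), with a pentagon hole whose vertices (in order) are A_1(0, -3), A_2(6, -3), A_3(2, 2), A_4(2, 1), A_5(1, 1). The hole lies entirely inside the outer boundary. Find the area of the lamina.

241

Outer boundary:
Apply Gauss's area formula: 2A = Σ (x_i·y_{i+1} − x_{i+1}·y_i), indices taken mod 5.
Σ = (102) + (34) + (14) + (196) + (168) = 514
Area = |Σ|/2 = 257.
Hole:
Apply the surveyor's formula: 2A = Σ (x_i·y_{i+1} − x_{i+1}·y_i), indices taken mod 5.
Cross-terms: 18, 18, -2, 1, -3  ⇒  Σ = 32
Area = |Σ|/2 = 16.
Net area = 257 − 16 = 241.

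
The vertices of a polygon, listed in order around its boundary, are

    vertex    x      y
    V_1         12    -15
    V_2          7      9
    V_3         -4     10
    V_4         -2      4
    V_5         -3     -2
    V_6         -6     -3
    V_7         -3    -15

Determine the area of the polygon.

321

Apply the surveyor's formula: 2A = Σ (x_i·y_{i+1} − x_{i+1}·y_i), indices taken mod 7.
Σ = (213) + (106) + (4) + (16) + (-3) + (81) + (225) = 642
Area = |Σ|/2 = 321.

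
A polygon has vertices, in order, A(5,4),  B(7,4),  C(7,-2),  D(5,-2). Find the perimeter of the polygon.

|AB| = √((2)² + (0)²) = √4 = 2
|BC| = √((0)² + (-6)²) = √36 = 6
|CD| = √((-2)² + (0)²) = √4 = 2
|DA| = √((0)² + (6)²) = √36 = 6
Perimeter = 2 + 6 + 2 + 6 = 16.

16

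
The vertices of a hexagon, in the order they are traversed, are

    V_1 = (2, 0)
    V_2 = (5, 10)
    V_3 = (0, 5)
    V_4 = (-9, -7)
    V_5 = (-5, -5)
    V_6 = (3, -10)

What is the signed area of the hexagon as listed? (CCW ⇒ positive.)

92.5

Apply the shoelace formula: 2A = Σ (x_i·y_{i+1} − x_{i+1}·y_i), indices taken mod 6.
Cross-terms: 20, 25, 45, 10, 65, 20  ⇒  Σ = 185
Signed area = Σ/2 = 92.5 (positive ⇒ counter-clockwise traversal).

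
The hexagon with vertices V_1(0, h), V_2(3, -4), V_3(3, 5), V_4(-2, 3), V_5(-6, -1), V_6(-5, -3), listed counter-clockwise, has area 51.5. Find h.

-3

Write out the shoelace sum; only the two edges meeting at V_1 involve h:
2·Area = [((-5)·h − 0·(-3)) + (0·(-4) − 3·h)] + 79
       = -8·h + 79 = 103
⇒ h = -3.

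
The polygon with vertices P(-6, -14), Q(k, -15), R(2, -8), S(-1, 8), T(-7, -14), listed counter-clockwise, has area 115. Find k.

Write out the shoelace sum; only the two edges meeting at Q involve k:
2·Area = [((-6)·(-15) − k·(-14)) + (k·(-8) − 2·(-15))] + 92
       = 6·k + 212 = 230
⇒ k = 3.

3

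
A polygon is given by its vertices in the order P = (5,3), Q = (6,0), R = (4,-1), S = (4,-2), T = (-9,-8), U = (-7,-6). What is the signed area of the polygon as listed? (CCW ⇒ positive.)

Apply the surveyor's formula: 2A = Σ (x_i·y_{i+1} − x_{i+1}·y_i), indices taken mod 6.
Cross-terms: -18, -6, -4, -50, -2, 9  ⇒  Σ = -71
Signed area = Σ/2 = -35.5 (negative ⇒ clockwise traversal).

-35.5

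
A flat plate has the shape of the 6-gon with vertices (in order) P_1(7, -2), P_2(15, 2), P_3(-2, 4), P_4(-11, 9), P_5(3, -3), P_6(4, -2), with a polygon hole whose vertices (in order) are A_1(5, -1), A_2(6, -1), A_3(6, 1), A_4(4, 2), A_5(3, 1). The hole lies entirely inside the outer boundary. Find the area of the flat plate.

Outer boundary:
Σ = (44) + (64) + (26) + (6) + (6) + (6) = 152
Area = |Σ|/2 = 76.
Hole:
Apply the shoelace formula: 2A = Σ (x_i·y_{i+1} − x_{i+1}·y_i), indices taken mod 5.
Cross-terms: 1, 12, 8, -2, -8  ⇒  Σ = 11
Area = |Σ|/2 = 5.5.
Net area = 76 − 5.5 = 70.5.

70.5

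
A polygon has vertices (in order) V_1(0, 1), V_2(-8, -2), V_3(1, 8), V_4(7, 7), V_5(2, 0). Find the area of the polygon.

Apply Gauss's area formula: 2A = Σ (x_i·y_{i+1} − x_{i+1}·y_i), indices taken mod 5.
Cross-terms: 8, -62, -49, -14, 2  ⇒  Σ = -115
Area = |Σ|/2 = 57.5.

57.5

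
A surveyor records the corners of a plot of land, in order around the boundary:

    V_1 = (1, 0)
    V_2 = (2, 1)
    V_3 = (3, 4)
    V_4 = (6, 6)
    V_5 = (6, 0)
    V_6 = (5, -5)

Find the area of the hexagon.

Σ = (1) + (5) + (-6) + (-36) + (-30) + (5) = -61
Area = |Σ|/2 = 30.5.

30.5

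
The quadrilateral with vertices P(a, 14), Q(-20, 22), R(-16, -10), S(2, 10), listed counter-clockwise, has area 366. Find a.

1

The doubled signed area Σ (x_i y_{i+1} − x_{i+1} y_i) is linear in a.
With a=0 it equals 720; the coefficient of a is 12 (from the two edges through P).
So 12·a + 720 = 2·366 = 732 ⇒ a = 1.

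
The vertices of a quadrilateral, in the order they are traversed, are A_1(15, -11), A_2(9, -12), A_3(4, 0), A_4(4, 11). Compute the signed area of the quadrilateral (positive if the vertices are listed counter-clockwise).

-99

Apply the shoelace formula: 2A = Σ (x_i·y_{i+1} − x_{i+1}·y_i), indices taken mod 4.
Σ = (-81) + (48) + (44) + (-209) = -198
Signed area = Σ/2 = -99 (negative ⇒ clockwise traversal).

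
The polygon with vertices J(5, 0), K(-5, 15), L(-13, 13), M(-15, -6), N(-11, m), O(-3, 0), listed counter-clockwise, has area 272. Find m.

Write out the shoelace sum; only the two edges meeting at N involve m:
2·Area = [((-15)·m − (-11)·(-6)) + ((-11)·0 − (-3)·m)] + 478
       = -12·m + 412 = 544
⇒ m = -11.

-11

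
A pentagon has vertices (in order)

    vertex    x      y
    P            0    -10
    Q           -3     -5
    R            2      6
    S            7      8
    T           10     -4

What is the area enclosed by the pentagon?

Apply the surveyor's formula: 2A = Σ (x_i·y_{i+1} − x_{i+1}·y_i), indices taken mod 5.
Σ = (-30) + (-8) + (-26) + (-108) + (-100) = -272
Area = |Σ|/2 = 136.

136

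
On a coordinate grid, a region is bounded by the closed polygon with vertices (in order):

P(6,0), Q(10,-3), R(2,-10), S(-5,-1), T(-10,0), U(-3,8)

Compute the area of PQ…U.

Σ = (-18) + (-94) + (-52) + (-10) + (-80) + (-48) = -302
Area = |Σ|/2 = 151.

151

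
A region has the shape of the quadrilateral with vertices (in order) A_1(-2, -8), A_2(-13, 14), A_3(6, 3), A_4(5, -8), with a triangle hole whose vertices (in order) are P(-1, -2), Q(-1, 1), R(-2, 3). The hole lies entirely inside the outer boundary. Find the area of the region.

185.5

Outer boundary:
A_1→A_2: (-2)(14) − (-13)(-8) = -132
A_2→A_3: (-13)(3) − (6)(14) = -123
A_3→A_4: (6)(-8) − (5)(3) = -63
A_4→A_1: (5)(-8) − (-2)(-8) = -56
Σ = -374
Area = |Σ|/2 = 187.
Hole:
Cross-terms: -3, -1, 7  ⇒  Σ = 3
Area = |Σ|/2 = 1.5.
Net area = 187 − 1.5 = 185.5.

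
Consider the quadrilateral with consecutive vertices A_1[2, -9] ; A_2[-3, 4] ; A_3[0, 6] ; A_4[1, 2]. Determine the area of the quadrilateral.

28

Apply the shoelace formula: 2A = Σ (x_i·y_{i+1} − x_{i+1}·y_i), indices taken mod 4.
A_1→A_2: (2)(4) − (-3)(-9) = -19
A_2→A_3: (-3)(6) − (0)(4) = -18
A_3→A_4: (0)(2) − (1)(6) = -6
A_4→A_1: (1)(-9) − (2)(2) = -13
Σ = -56
Area = |Σ|/2 = 28.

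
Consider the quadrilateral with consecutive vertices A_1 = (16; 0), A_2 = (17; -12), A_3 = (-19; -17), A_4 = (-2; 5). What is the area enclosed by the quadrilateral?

459

Apply the shoelace (surveyor's) formula: 2A = Σ (x_i·y_{i+1} − x_{i+1}·y_i), indices taken mod 4.
A_1→A_2: (16)(-12) − (17)(0) = -192
A_2→A_3: (17)(-17) − (-19)(-12) = -517
A_3→A_4: (-19)(5) − (-2)(-17) = -129
A_4→A_1: (-2)(0) − (16)(5) = -80
Σ = -918
Area = |Σ|/2 = 459.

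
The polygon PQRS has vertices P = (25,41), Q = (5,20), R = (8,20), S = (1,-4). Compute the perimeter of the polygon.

108

|PQ| = √((-20)² + (-21)²) = √841 = 29
|QR| = √((3)² + (0)²) = √9 = 3
|RS| = √((-7)² + (-24)²) = √625 = 25
|SP| = √((24)² + (45)²) = √2601 = 51
Perimeter = 29 + 3 + 25 + 51 = 108.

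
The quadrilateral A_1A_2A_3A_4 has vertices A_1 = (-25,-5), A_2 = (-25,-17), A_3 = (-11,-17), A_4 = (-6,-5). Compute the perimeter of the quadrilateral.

|A_1A_2| = √((0)² + (-12)²) = √144 = 12
|A_2A_3| = √((14)² + (0)²) = √196 = 14
|A_3A_4| = √((5)² + (12)²) = √169 = 13
|A_4A_1| = √((-19)² + (0)²) = √361 = 19
Perimeter = 12 + 14 + 13 + 19 = 58.

58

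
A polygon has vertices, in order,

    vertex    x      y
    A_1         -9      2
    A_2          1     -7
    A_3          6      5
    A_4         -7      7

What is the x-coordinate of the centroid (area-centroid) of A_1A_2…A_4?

Apply the surveyor's formula. First the cross-terms c_i = x_i·y_{i+1} − x_{i+1}·y_i:
  61, 47, 77, 49  ⇒  2A = 234, A = 117.
Then Σ (x_i + x_{i+1})·c_i = -1020, so x̄ = -1020 / (6·117) = -170/117.

-170/117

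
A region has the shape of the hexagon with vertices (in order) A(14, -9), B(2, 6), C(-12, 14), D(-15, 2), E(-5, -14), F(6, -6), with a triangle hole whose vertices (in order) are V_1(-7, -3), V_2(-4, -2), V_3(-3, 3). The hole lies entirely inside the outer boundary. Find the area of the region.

Outer boundary:
Apply the shoelace (surveyor's) formula: 2A = Σ (x_i·y_{i+1} − x_{i+1}·y_i), indices taken mod 6.
Σ = (102) + (100) + (186) + (220) + (114) + (30) = 752
Area = |Σ|/2 = 376.
Hole:
Apply the surveyor's formula: 2A = Σ (x_i·y_{i+1} − x_{i+1}·y_i), indices taken mod 3.
Cross-terms: 2, -18, 30  ⇒  Σ = 14
Area = |Σ|/2 = 7.
Net area = 376 − 7 = 369.

369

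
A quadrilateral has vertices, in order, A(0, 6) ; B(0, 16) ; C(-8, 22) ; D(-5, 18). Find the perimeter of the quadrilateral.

|AB| = √((0)² + (10)²) = √100 = 10
|BC| = √((-8)² + (6)²) = √100 = 10
|CD| = √((3)² + (-4)²) = √25 = 5
|DA| = √((5)² + (-12)²) = √169 = 13
Perimeter = 10 + 10 + 5 + 13 = 38.

38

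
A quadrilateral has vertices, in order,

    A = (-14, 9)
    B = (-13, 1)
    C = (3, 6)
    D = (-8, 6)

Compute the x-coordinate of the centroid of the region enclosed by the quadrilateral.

Apply the surveyor's formula. First the cross-terms c_i = x_i·y_{i+1} − x_{i+1}·y_i:
  103, -81, 66, 12  ⇒  2A = 100, A = 50.
Then Σ (x_i + x_{i+1})·c_i = -2565, so x̄ = -2565 / (6·50) = -8.55.

-8.55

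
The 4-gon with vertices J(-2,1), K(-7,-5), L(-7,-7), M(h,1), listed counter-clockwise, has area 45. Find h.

8

The doubled signed area Σ (x_i y_{i+1} − x_{i+1} y_i) is linear in h.
With h=0 it equals 26; the coefficient of h is 8 (from the two edges through M).
So 8·h + 26 = 2·45 = 90 ⇒ h = 8.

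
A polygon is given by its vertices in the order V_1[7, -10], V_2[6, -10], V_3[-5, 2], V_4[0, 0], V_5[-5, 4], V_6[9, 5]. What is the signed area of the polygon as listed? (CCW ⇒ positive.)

-117

Apply Gauss's area formula: 2A = Σ (x_i·y_{i+1} − x_{i+1}·y_i), indices taken mod 6.
V_1→V_2: (7)(-10) − (6)(-10) = -10
V_2→V_3: (6)(2) − (-5)(-10) = -38
V_3→V_4: (-5)(0) − (0)(2) = 0
V_4→V_5: (0)(4) − (-5)(0) = 0
V_5→V_6: (-5)(5) − (9)(4) = -61
V_6→V_1: (9)(-10) − (7)(5) = -125
Σ = -234
Signed area = Σ/2 = -117 (negative ⇒ clockwise traversal).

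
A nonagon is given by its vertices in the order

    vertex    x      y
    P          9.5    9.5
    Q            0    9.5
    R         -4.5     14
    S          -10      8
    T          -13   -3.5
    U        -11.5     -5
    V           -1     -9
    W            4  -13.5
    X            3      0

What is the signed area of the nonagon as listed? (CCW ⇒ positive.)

Σ = (90.25) + (42.75) + (104) + (139) + (24.75) + (98.5) + (49.5) + (40.5) + (28.5) = 617.75
Signed area = Σ/2 = 308.875 (positive ⇒ counter-clockwise traversal).

308.875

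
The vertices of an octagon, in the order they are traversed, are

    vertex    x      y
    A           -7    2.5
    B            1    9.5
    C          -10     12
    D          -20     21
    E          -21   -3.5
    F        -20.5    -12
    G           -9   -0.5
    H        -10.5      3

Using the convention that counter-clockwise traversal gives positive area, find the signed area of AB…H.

312

Apply the surveyor's formula: 2A = Σ (x_i·y_{i+1} − x_{i+1}·y_i), indices taken mod 8.
Σ = (-69) + (107) + (30) + (511) + (180.25) + (-97.75) + (-32.25) + (-5.25) = 624
Signed area = Σ/2 = 312 (positive ⇒ counter-clockwise traversal).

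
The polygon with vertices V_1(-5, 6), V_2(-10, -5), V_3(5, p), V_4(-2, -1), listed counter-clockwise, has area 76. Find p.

-8

Write out the shoelace sum; only the two edges meeting at V_3 involve p:
2·Area = [((-10)·p − 5·(-5)) + (5·(-1) − (-2)·p)] + 68
       = -8·p + 88 = 152
⇒ p = -8.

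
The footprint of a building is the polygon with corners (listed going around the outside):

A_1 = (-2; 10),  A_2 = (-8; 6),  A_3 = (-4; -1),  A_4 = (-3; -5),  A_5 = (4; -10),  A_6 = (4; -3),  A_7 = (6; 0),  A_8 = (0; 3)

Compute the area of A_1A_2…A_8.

118.5

Σ = (68) + (32) + (17) + (50) + (28) + (18) + (18) + (6) = 237
Area = |Σ|/2 = 118.5.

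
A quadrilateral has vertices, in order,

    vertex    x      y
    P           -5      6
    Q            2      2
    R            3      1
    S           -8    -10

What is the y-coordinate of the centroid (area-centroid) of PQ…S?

-67/73

Apply the shoelace formula. First the cross-terms c_i = x_i·y_{i+1} − x_{i+1}·y_i:
  -22, -4, -22, -98  ⇒  2A = -146, A = -73.
Then Σ (y_i + y_{i+1})·c_i = 402, so ȳ = 402 / (6·(-73)) = -67/73.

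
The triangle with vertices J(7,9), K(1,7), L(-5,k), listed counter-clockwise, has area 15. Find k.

0

The doubled signed area Σ (x_i y_{i+1} − x_{i+1} y_i) is linear in k.
With k=0 it equals 30; the coefficient of k is -6 (from the two edges through L).
So -6·k + 30 = 2·15 = 30 ⇒ k = 0.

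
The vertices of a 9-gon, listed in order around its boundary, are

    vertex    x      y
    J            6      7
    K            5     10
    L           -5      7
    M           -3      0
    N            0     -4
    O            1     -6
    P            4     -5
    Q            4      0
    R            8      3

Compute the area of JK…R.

118

Apply Gauss's area formula: 2A = Σ (x_i·y_{i+1} − x_{i+1}·y_i), indices taken mod 9.
Cross-terms: 25, 85, 21, 12, 4, 19, 20, 12, 38  ⇒  Σ = 236
Area = |Σ|/2 = 118.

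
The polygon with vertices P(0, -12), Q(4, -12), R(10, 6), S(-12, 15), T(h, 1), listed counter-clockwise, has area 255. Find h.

Write out the shoelace sum; only the two edges meeting at T involve h:
2·Area = [((-12)·1 − h·15) + (h·(-12) − 0·1)] + 414
       = -27·h + 402 = 510
⇒ h = -4.

-4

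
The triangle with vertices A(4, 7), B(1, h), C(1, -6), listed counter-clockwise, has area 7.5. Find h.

The doubled signed area Σ (x_i y_{i+1} − x_{i+1} y_i) is linear in h.
With h=0 it equals 18; the coefficient of h is 3 (from the two edges through B).
So 3·h + 18 = 2·7.5 = 15 ⇒ h = -1.

-1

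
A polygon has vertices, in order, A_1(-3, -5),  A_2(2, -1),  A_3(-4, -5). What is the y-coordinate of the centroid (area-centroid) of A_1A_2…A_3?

Apply Gauss's area formula. First the cross-terms c_i = x_i·y_{i+1} − x_{i+1}·y_i:
  13, -14, 5  ⇒  2A = 4, A = 2.
Then Σ (y_i + y_{i+1})·c_i = -44, so ȳ = -44 / (6·2) = -11/3.

-11/3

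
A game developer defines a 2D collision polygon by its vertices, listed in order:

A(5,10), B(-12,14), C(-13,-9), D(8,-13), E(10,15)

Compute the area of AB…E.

Apply Gauss's area formula: 2A = Σ (x_i·y_{i+1} − x_{i+1}·y_i), indices taken mod 5.
Σ = (190) + (290) + (241) + (250) + (25) = 996
Area = |Σ|/2 = 498.

498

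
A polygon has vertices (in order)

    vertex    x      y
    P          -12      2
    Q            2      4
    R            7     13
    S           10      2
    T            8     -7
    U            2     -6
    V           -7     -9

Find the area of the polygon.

236

Σ = (-52) + (-2) + (-116) + (-86) + (-34) + (-60) + (-122) = -472
Area = |Σ|/2 = 236.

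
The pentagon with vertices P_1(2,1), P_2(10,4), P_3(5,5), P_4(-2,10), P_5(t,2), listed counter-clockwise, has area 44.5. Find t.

The doubled signed area Σ (x_i y_{i+1} − x_{i+1} y_i) is linear in t.
With t=0 it equals 80; the coefficient of t is -9 (from the two edges through P_5).
So -9·t + 80 = 2·44.5 = 89 ⇒ t = -1.

-1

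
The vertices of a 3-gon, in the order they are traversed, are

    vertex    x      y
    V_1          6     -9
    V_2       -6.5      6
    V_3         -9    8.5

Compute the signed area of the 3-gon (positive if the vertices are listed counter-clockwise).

3.125

Apply the shoelace (surveyor's) formula: 2A = Σ (x_i·y_{i+1} − x_{i+1}·y_i), indices taken mod 3.
Cross-terms: -22.5, -1.25, 30  ⇒  Σ = 6.25
Signed area = Σ/2 = 3.125 (positive ⇒ counter-clockwise traversal).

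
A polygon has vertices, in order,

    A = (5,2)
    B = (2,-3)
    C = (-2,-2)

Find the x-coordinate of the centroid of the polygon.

5/3

Apply the surveyor's formula. First the cross-terms c_i = x_i·y_{i+1} − x_{i+1}·y_i:
  -19, -10, 6  ⇒  2A = -23, A = -11.5.
Then Σ (x_i + x_{i+1})·c_i = -115, so x̄ = -115 / (6·(-11.5)) = 5/3.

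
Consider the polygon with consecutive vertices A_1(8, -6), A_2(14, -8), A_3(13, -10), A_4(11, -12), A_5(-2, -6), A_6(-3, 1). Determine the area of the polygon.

Apply the shoelace formula: 2A = Σ (x_i·y_{i+1} − x_{i+1}·y_i), indices taken mod 6.
Σ = (20) + (-36) + (-46) + (-90) + (-20) + (10) = -162
Area = |Σ|/2 = 81.

81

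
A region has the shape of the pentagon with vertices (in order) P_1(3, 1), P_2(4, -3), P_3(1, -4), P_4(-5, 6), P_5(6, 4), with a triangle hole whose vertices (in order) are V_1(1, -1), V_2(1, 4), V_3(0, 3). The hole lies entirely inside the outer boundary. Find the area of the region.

Outer boundary:
Apply the surveyor's formula: 2A = Σ (x_i·y_{i+1} − x_{i+1}·y_i), indices taken mod 5.
Cross-terms: -13, -13, -14, -56, -6  ⇒  Σ = -102
Area = |Σ|/2 = 51.
Hole:
Apply Gauss's area formula: 2A = Σ (x_i·y_{i+1} − x_{i+1}·y_i), indices taken mod 3.
Σ = (5) + (3) + (-3) = 5
Area = |Σ|/2 = 2.5.
Net area = 51 − 2.5 = 48.5.

48.5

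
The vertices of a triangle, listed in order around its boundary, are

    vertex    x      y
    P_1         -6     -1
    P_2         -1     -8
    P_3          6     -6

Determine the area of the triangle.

Σ = (47) + (54) + (-42) = 59
Area = |Σ|/2 = 29.5.

29.5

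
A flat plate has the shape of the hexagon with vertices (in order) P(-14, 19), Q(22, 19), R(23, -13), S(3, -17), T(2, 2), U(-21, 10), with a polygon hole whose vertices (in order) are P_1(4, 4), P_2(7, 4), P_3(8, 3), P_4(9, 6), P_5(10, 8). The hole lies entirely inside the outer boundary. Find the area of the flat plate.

Outer boundary:
P→Q: (-14)(19) − (22)(19) = -684
Q→R: (22)(-13) − (23)(19) = -723
R→S: (23)(-17) − (3)(-13) = -352
S→T: (3)(2) − (2)(-17) = 40
T→U: (2)(10) − (-21)(2) = 62
U→P: (-21)(19) − (-14)(10) = -259
Σ = -1916
Area = |Σ|/2 = 958.
Hole:
Apply the shoelace formula: 2A = Σ (x_i·y_{i+1} − x_{i+1}·y_i), indices taken mod 5.
Σ = (-12) + (-11) + (21) + (12) + (8) = 18
Area = |Σ|/2 = 9.
Net area = 958 − 9 = 949.

949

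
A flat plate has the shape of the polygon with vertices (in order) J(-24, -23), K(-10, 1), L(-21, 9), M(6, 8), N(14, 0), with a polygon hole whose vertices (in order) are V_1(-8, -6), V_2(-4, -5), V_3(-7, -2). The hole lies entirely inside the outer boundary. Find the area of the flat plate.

482

Outer boundary:
Apply the shoelace (surveyor's) formula: 2A = Σ (x_i·y_{i+1} − x_{i+1}·y_i), indices taken mod 5.
Σ = (-254) + (-69) + (-222) + (-112) + (-322) = -979
Area = |Σ|/2 = 489.5.
Hole:
Apply the surveyor's formula: 2A = Σ (x_i·y_{i+1} − x_{i+1}·y_i), indices taken mod 3.
Σ = (16) + (-27) + (26) = 15
Area = |Σ|/2 = 7.5.
Net area = 489.5 − 7.5 = 482.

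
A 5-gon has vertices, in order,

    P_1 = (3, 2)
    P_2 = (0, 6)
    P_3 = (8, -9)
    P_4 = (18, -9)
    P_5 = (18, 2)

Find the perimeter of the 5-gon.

|P_1P_2| = √((-3)² + (4)²) = √25 = 5
|P_2P_3| = √((8)² + (-15)²) = √289 = 17
|P_3P_4| = √((10)² + (0)²) = √100 = 10
|P_4P_5| = √((0)² + (11)²) = √121 = 11
|P_5P_1| = √((-15)² + (0)²) = √225 = 15
Perimeter = 5 + 17 + 10 + 11 + 15 = 58.

58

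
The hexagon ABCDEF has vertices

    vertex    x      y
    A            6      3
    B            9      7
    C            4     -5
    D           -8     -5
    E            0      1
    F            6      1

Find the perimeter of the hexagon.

|AB| = √((3)² + (4)²) = √25 = 5
|BC| = √((-5)² + (-12)²) = √169 = 13
|CD| = √((-12)² + (0)²) = √144 = 12
|DE| = √((8)² + (6)²) = √100 = 10
|EF| = √((6)² + (0)²) = √36 = 6
|FA| = √((0)² + (2)²) = √4 = 2
Perimeter = 5 + 13 + 12 + 10 + 6 + 2 = 48.

48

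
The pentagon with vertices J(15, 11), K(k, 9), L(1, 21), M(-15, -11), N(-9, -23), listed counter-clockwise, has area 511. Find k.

The doubled signed area Σ (x_i y_{i+1} − x_{i+1} y_i) is linear in k.
With k=0 it equals 922; the coefficient of k is 10 (from the two edges through K).
So 10·k + 922 = 2·511 = 1022 ⇒ k = 10.

10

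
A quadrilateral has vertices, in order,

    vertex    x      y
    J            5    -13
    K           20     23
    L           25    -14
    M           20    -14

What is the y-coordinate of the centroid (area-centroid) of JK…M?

-17/12

Apply the shoelace (surveyor's) formula. First the cross-terms c_i = x_i·y_{i+1} − x_{i+1}·y_i:
  375, -855, -70, -190  ⇒  2A = -740, A = -370.
Then Σ (y_i + y_{i+1})·c_i = 3145, so ȳ = 3145 / (6·(-370)) = -17/12.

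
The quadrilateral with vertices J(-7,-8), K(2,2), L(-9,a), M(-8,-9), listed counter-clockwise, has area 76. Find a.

Write out the shoelace sum; only the two edges meeting at L involve a:
2·Area = [(2·a − (-9)·2) + ((-9)·(-9) − (-8)·a)] + 3
       = 10·a + 102 = 152
⇒ a = 5.

5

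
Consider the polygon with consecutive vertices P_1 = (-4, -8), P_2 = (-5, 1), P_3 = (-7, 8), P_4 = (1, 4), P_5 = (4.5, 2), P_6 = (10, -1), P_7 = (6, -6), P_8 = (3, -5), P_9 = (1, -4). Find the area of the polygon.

125.25

Σ = (-44) + (-33) + (-36) + (-16) + (-24.5) + (-54) + (-12) + (-7) + (-24) = -250.5
Area = |Σ|/2 = 125.25.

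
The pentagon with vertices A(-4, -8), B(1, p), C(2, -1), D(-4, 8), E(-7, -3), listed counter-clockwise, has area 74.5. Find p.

-3

Write out the shoelace sum; only the two edges meeting at B involve p:
2·Area = [((-4)·p − 1·(-8)) + (1·(-1) − 2·p)] + 124
       = -6·p + 131 = 149
⇒ p = -3.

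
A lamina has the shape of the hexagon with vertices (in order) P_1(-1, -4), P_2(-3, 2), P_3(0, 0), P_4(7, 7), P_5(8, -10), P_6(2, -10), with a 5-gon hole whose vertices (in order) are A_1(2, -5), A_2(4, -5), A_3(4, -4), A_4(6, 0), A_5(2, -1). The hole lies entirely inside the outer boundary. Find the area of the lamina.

Outer boundary:
Apply the shoelace formula: 2A = Σ (x_i·y_{i+1} − x_{i+1}·y_i), indices taken mod 6.
Cross-terms: -14, 0, 0, -126, -60, -18  ⇒  Σ = -218
Area = |Σ|/2 = 109.
Hole:
Apply the shoelace formula: 2A = Σ (x_i·y_{i+1} − x_{i+1}·y_i), indices taken mod 5.
A_1→A_2: (2)(-5) − (4)(-5) = 10
A_2→A_3: (4)(-4) − (4)(-5) = 4
A_3→A_4: (4)(0) − (6)(-4) = 24
A_4→A_5: (6)(-1) − (2)(0) = -6
A_5→A_1: (2)(-5) − (2)(-1) = -8
Σ = 24
Area = |Σ|/2 = 12.
Net area = 109 − 12 = 97.

97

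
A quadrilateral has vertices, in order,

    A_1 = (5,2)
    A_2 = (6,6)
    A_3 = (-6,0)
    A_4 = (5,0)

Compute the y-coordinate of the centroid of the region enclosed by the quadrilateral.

95/48

Apply the surveyor's formula. First the cross-terms c_i = x_i·y_{i+1} − x_{i+1}·y_i:
  18, 36, 0, 10  ⇒  2A = 64, A = 32.
Then Σ (y_i + y_{i+1})·c_i = 380, so ȳ = 380 / (6·32) = 95/48.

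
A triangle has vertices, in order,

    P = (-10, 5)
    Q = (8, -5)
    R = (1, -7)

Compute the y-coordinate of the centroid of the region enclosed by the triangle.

Apply Gauss's area formula. First the cross-terms c_i = x_i·y_{i+1} − x_{i+1}·y_i:
  10, -51, -65  ⇒  2A = -106, A = -53.
Then Σ (y_i + y_{i+1})·c_i = 742, so ȳ = 742 / (6·(-53)) = -7/3.

-7/3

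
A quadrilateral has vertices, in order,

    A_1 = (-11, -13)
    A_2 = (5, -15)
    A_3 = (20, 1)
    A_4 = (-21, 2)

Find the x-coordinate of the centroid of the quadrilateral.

Apply the shoelace formula. First the cross-terms c_i = x_i·y_{i+1} − x_{i+1}·y_i:
  230, 305, 61, 295  ⇒  2A = 891, A = 445.5.
Then Σ (x_i + x_{i+1})·c_i = -3256, so x̄ = -3256 / (6·445.5) = -296/243.

-296/243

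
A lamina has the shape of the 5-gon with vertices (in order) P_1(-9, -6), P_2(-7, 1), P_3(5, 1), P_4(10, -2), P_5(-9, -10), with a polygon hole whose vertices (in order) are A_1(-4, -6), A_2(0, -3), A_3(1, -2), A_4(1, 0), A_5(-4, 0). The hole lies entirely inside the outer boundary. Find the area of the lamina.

98

Outer boundary:
Apply the shoelace formula: 2A = Σ (x_i·y_{i+1} − x_{i+1}·y_i), indices taken mod 5.
Σ = (-51) + (-12) + (-20) + (-118) + (-36) = -237
Area = |Σ|/2 = 118.5.
Hole:
Apply the shoelace formula: 2A = Σ (x_i·y_{i+1} − x_{i+1}·y_i), indices taken mod 5.
Σ = (12) + (3) + (2) + (0) + (24) = 41
Area = |Σ|/2 = 20.5.
Net area = 118.5 − 20.5 = 98.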